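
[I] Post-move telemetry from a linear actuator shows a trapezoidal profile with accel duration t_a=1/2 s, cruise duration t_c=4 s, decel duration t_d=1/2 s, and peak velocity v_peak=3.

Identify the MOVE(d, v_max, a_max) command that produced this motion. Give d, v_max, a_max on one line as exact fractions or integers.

d=27/2 v_max=3 a_max=6

a_max = 3/(1/2) = 6
d_a = ½·3·1/2 = 3/4; d_c = 3·4 = 12
d = 2·3/4 + 12 = 27/2
t_c = 4 > 0 → v_max = v_peak = 3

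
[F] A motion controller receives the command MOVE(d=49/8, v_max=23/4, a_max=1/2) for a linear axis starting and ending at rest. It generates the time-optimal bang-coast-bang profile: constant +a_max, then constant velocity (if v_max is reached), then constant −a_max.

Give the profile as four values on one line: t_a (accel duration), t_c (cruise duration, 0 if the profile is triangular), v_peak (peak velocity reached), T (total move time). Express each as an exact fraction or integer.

v_max²/a_max = (23/4)²/(1/2) = 529/8
49/8 < 529/8 ⇒ no cruise
v_peak = √(49/8·1/2) = √(49/16) = 7/4
t_a = (7/4)/(1/2) = 7/2; t_c = 0
T = 2·7/2 = 7

t_a=7/2 t_c=0 v_peak=7/4 T=7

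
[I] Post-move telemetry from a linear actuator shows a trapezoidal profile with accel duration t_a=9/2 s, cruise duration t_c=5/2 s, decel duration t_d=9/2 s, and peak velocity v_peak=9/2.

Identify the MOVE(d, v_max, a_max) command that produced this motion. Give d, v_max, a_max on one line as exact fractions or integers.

d=63/2 v_max=9/2 a_max=1

a_max = (9/2)/(9/2) = 1
d_a = ½·9/2·9/2 = 81/8; d_c = 9/2·5/2 = 45/4
d = 2·81/8 + 45/4 = 63/2
t_c = 5/2 > 0 ⇒ limit active, v_max = 9/2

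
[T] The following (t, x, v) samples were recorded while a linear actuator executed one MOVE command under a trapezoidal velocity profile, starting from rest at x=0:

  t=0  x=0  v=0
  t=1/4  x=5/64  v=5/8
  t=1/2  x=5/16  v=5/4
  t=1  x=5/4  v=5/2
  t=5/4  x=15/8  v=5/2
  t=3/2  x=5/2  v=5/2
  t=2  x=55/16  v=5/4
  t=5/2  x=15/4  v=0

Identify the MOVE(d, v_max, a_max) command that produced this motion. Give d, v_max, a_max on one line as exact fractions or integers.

d=15/4 v_max=5/2 a_max=5/2

final state: t=5/2, x=15/4, v=0 → d = 15/4
a_max = (5/8−0)/(1/4−0) = 5/2
max v = 5/2 over t∈[1,3/2] → v_max = 5/2
check: 5/2·(1+1/2) = 15/4 ✓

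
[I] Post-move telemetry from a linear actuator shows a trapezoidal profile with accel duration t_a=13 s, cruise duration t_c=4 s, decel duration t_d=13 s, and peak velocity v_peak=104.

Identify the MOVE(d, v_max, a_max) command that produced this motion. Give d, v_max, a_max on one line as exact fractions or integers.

a_max = 104/13 = 8
d_a = ½·104·13 = 676; d_c = 104·4 = 416
d = 2·676 + 416 = 1768
t_c = 4 > 0 ⇒ limit active, v_max = 104

d=1768 v_max=104 a_max=8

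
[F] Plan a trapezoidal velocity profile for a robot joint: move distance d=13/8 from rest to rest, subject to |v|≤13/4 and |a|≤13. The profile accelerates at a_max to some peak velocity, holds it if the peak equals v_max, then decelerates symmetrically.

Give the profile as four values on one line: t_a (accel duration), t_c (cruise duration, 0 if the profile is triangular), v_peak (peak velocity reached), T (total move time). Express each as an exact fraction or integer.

t_a=1/4 t_c=1/4 v_peak=13/4 T=3/4

v_max²/a_max = (13/4)²/13 = 13/16
13/8 ≥ 13/16 → trapezoidal
t_a = (13/4)/13 = 1/4; v_peak = 13/4
d_cruise = 13/8 − 13/16 = 13/16; t_c = (13/16)/(13/4) = 1/4
T = 2·1/4 + 1/4 = 3/4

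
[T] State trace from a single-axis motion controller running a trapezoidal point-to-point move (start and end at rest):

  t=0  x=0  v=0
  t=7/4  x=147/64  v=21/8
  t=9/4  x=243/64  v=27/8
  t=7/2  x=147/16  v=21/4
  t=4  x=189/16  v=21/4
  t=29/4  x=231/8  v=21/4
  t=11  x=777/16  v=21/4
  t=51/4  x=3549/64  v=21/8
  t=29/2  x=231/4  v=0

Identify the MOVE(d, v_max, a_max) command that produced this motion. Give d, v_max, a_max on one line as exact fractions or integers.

final state: t=29/2, x=231/4, v=0 → d = 231/4
a_max = (21/8−0)/(7/4−0) = 3/2
max v = 21/4 over t∈[7/2,11] → v_max = 21/4
check: 21/4·(7/2+15/2) = 231/4 ✓

d=231/4 v_max=21/4 a_max=3/2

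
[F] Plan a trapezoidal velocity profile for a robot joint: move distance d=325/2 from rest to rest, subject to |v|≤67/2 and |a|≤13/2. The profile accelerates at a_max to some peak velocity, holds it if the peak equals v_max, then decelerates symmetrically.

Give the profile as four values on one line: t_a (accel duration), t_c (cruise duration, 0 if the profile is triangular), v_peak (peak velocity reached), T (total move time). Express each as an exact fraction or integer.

(v_max)²/a_max = (67/2)²/(13/2) = 4489/26
325/2 < 4489/26 so t_c = 0
v_peak = √(325/2·13/2) = √(4225/4) = 65/2
t_a = (65/2)/(13/2) = 5; t_c = 0
T = 2·5 = 10

t_a=5 t_c=0 v_peak=65/2 T=10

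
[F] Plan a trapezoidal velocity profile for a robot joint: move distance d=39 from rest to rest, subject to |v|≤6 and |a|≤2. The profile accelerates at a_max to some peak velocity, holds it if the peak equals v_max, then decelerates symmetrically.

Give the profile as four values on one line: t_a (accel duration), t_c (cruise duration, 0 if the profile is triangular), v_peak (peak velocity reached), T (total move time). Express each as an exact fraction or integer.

v_max²/a_max = 6²/2 = 18
39 ≥ 18 → trapezoidal
t_a = 6/2 = 3; v_peak = 6
d_cruise = 39 − 18 = 21; t_c = 21/6 = 7/2
T = 2·3 + 7/2 = 19/2

t_a=3 t_c=7/2 v_peak=6 T=19/2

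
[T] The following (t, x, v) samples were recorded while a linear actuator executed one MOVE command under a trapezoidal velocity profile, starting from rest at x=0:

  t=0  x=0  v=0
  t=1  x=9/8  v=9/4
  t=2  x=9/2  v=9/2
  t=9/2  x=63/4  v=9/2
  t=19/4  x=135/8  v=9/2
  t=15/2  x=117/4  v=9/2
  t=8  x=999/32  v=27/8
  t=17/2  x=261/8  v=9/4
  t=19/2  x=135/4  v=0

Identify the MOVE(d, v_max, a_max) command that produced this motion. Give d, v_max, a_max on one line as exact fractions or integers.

final state: t=19/2, x=135/4, v=0 → d = 135/4
a_max = (9/4−0)/(1−0) = 9/4
max v = 9/2 over t∈[2,15/2] → v_max = 9/2
check: 9/2·(2+11/2) = 135/4 ✓

d=135/4 v_max=9/2 a_max=9/4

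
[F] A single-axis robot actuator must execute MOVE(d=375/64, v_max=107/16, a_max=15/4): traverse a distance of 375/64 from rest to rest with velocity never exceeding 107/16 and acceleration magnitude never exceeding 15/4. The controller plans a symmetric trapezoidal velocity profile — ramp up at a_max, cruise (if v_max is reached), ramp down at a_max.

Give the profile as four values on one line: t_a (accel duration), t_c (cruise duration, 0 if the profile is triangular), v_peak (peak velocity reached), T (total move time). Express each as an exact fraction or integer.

t_a=5/4 t_c=0 v_peak=75/16 T=5/2

(v_max)²/a_max = (107/16)²/(15/4) = 11449/960
375/64 < 11449/960 ⇒ no cruise
v_peak = √(375/64·15/4) = √(5625/256) = 75/16
t_a = (75/16)/(15/4) = 5/4; t_c = 0
T = 2·5/4 = 5/2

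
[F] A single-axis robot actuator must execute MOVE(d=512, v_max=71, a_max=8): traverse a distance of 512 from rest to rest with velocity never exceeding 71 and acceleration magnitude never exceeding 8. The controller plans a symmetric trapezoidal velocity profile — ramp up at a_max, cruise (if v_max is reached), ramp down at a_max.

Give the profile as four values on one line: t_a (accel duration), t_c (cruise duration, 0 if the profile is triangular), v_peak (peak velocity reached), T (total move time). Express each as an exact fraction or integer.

t_a=8 t_c=0 v_peak=64 T=16

vₘ²/aₘ = 71²/8 = 5041/8
512 < 5041/8 so t_c = 0
v_peak = √(512·8) = √4096 = 64
t_a = 64/8 = 8; t_c = 0
T = 2·8 = 16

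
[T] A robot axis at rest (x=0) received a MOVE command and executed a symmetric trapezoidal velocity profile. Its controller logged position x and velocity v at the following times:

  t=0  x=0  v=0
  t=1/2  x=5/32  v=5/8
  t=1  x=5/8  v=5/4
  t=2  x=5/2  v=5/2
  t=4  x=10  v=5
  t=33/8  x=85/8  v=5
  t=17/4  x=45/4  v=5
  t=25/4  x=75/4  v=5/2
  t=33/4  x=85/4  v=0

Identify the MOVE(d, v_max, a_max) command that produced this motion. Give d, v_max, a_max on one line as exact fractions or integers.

final state: t=33/4, x=85/4, v=0 → d = 85/4
a_max = (5/8−0)/(1/2−0) = 5/4
max v = 5 over t∈[4,17/4] → v_max = 5
check: 5·(4+1/4) = 85/4 ✓

d=85/4 v_max=5 a_max=5/4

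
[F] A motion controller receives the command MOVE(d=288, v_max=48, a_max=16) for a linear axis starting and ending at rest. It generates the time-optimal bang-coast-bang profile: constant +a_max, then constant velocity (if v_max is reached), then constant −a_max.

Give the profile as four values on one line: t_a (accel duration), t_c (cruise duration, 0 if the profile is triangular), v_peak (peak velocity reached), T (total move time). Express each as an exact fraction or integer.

vₘ²/aₘ = 48²/16 = 144
288 ≥ 144 ⇒ cruise phase
t_a = 48/16 = 3; v_peak = 48
d_cruise = 288 − 144 = 144; t_c = 144/48 = 3
T = 2·3 + 3 = 9

t_a=3 t_c=3 v_peak=48 T=9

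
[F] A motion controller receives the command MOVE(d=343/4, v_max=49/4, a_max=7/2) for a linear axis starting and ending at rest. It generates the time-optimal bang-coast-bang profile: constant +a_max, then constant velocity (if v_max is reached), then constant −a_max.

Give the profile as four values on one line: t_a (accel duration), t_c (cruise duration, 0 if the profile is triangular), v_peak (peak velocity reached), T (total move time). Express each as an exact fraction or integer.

t_a=7/2 t_c=7/2 v_peak=49/4 T=21/2

v_max²/a_max = (49/4)²/(7/2) = 343/8
343/4 ≥ 343/8 so v_max reached
t_a = (49/4)/(7/2) = 7/2; v_peak = 49/4
d_cruise = 343/4 − 343/8 = 343/8; t_c = (343/8)/(49/4) = 7/2
T = 2·7/2 + 7/2 = 21/2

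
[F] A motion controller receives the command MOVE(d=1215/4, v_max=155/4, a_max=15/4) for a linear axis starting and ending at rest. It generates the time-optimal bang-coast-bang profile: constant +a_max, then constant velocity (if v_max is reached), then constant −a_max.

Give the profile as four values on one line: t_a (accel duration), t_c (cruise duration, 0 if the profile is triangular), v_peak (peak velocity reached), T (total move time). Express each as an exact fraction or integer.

t_a=9 t_c=0 v_peak=135/4 T=18

(v_max)²/a_max = (155/4)²/(15/4) = 4805/12
1215/4 < 4805/12 so t_c = 0
v_peak = √(1215/4·15/4) = √(18225/16) = 135/4
t_a = (135/4)/(15/4) = 9; t_c = 0
T = 2·9 = 18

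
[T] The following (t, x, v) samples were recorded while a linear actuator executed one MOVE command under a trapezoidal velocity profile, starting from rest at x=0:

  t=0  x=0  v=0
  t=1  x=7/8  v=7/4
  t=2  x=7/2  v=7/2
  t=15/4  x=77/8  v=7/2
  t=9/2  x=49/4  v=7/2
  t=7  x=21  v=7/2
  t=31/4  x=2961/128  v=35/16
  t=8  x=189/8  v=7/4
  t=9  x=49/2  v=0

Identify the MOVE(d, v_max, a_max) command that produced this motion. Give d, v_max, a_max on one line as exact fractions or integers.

final state: t=9, x=49/2, v=0 → d = 49/2
a_max = (7/4−0)/(1−0) = 7/4
max v = 7/2 over t∈[2,7] → v_max = 7/2
check: 7/2·(2+5) = 49/2 ✓

d=49/2 v_max=7/2 a_max=7/4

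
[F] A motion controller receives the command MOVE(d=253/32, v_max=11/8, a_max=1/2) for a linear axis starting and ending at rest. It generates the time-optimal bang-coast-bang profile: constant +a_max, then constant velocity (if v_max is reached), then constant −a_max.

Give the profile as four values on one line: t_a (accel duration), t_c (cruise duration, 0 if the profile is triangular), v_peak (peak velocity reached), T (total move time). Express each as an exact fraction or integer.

vₘ²/aₘ = (11/8)²/(1/2) = 121/32
253/32 ≥ 121/32 so v_max reached
t_a = (11/8)/(1/2) = 11/4; v_peak = 11/8
d_cruise = 253/32 − 121/32 = 33/8; t_c = (33/8)/(11/8) = 3
T = 2·11/4 + 3 = 17/2

t_a=11/4 t_c=3 v_peak=11/8 T=17/2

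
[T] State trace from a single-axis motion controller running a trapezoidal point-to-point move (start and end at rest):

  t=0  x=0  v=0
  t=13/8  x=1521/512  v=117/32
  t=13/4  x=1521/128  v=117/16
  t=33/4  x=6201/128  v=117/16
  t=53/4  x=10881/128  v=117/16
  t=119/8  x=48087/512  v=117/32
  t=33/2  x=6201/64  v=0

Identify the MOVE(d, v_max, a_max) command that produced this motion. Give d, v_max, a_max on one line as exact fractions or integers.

final state: t=33/2, x=6201/64, v=0 → d = 6201/64
a_max = (117/32−0)/(13/8−0) = 9/4
max v = 117/16 over t∈[13/4,53/4] → v_max = 117/16
check: 117/16·(13/4+10) = 6201/64 ✓

d=6201/64 v_max=117/16 a_max=9/4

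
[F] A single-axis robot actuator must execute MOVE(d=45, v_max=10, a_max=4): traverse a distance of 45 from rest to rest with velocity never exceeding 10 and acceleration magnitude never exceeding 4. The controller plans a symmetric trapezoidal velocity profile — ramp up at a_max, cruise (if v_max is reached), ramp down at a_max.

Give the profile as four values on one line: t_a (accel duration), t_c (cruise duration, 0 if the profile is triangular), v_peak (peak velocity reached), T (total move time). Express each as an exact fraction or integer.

t_a=5/2 t_c=2 v_peak=10 T=7

vₘ²/aₘ = 10²/4 = 25
45 ≥ 25 so v_max reached
t_a = 10/4 = 5/2; v_peak = 10
d_cruise = 45 − 25 = 20; t_c = 20/10 = 2
T = 2·5/2 + 2 = 7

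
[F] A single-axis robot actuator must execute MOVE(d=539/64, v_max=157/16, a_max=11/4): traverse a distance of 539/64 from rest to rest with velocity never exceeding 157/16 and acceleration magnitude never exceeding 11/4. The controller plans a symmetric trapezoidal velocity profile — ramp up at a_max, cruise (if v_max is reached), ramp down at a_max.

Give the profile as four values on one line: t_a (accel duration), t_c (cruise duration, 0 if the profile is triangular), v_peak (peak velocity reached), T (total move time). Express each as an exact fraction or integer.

t_a=7/4 t_c=0 v_peak=77/16 T=7/2

(v_max)²/a_max = (157/16)²/(11/4) = 24649/704
539/64 < 24649/704 → triangular
v_peak = √(539/64·11/4) = √(5929/256) = 77/16
t_a = (77/16)/(11/4) = 7/4; t_c = 0
T = 2·7/4 = 7/2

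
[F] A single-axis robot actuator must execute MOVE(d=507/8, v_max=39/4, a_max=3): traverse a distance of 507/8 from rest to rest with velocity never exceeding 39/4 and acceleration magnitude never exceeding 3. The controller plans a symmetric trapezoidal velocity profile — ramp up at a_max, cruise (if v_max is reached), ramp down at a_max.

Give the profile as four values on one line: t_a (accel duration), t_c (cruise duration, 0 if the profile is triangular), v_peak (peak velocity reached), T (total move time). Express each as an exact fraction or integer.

v_max²/a_max = (39/4)²/3 = 507/16
507/8 ≥ 507/16 → trapezoidal
t_a = (39/4)/3 = 13/4; v_peak = 39/4
d_cruise = 507/8 − 507/16 = 507/16; t_c = (507/16)/(39/4) = 13/4
T = 2·13/4 + 13/4 = 39/4

t_a=13/4 t_c=13/4 v_peak=39/4 T=39/4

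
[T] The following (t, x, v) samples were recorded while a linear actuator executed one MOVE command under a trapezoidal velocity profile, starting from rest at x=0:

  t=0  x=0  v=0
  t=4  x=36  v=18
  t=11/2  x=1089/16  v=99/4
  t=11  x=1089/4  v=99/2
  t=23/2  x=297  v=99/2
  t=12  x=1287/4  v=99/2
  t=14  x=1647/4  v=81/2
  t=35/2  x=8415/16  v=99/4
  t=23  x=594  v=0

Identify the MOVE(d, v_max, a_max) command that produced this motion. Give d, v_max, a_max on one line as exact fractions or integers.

d=594 v_max=99/2 a_max=9/2

final state: t=23, x=594, v=0 → d = 594
a_max = (18−0)/(4−0) = 9/2
max v = 99/2 over t∈[11,12] → v_max = 99/2
check: 99/2·(11+1) = 594 ✓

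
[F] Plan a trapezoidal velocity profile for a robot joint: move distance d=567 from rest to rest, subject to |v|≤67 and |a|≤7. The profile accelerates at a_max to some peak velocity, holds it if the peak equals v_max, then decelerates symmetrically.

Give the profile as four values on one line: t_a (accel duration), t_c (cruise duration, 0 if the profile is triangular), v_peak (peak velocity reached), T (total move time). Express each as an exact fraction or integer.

t_a=9 t_c=0 v_peak=63 T=18

(v_max)²/a_max = 67²/7 = 4489/7
567 < 4489/7 so t_c = 0
v_peak = √(567·7) = √3969 = 63
t_a = 63/7 = 9; t_c = 0
T = 2·9 = 18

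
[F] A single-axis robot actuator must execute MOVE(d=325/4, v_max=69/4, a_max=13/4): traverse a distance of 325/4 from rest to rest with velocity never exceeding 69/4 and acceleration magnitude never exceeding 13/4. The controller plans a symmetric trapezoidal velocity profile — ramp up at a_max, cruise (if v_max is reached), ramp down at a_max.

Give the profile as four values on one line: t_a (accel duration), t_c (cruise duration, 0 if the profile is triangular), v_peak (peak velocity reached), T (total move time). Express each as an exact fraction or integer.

vₘ²/aₘ = (69/4)²/(13/4) = 4761/52
325/4 < 4761/52 ⇒ no cruise
v_peak = √(325/4·13/4) = √(4225/16) = 65/4
t_a = (65/4)/(13/4) = 5; t_c = 0
T = 2·5 = 10

t_a=5 t_c=0 v_peak=65/4 T=10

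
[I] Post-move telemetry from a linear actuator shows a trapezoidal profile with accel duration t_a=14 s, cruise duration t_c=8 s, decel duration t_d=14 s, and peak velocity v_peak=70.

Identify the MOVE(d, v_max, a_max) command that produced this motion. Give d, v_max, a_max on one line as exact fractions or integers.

d=1540 v_max=70 a_max=5

a_max = 70/14 = 5
d_a = ½·70·14 = 490; d_c = 70·8 = 560
d = 2·490 + 560 = 1540
t_c = 8 > 0 → v_max = v_peak = 70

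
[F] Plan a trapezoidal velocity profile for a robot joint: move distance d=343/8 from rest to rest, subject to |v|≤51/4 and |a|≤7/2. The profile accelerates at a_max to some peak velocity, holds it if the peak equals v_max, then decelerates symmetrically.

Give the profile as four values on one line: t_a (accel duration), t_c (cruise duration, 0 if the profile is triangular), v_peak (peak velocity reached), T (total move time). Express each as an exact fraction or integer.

t_a=7/2 t_c=0 v_peak=49/4 T=7

vₘ²/aₘ = (51/4)²/(7/2) = 2601/56
343/8 < 2601/56 → triangular
v_peak = √(343/8·7/2) = √(2401/16) = 49/4
t_a = (49/4)/(7/2) = 7/2; t_c = 0
T = 2·7/2 = 7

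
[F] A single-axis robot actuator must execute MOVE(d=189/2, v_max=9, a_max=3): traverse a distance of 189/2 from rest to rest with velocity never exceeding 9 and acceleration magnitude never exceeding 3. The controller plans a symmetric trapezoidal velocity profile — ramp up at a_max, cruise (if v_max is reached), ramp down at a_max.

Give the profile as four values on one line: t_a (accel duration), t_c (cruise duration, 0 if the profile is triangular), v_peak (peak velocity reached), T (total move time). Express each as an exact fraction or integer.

(v_max)²/a_max = 9²/3 = 27
189/2 ≥ 27 so v_max reached
t_a = 9/3 = 3; v_peak = 9
d_cruise = 189/2 − 27 = 135/2; t_c = (135/2)/9 = 15/2
T = 2·3 + 15/2 = 27/2

t_a=3 t_c=15/2 v_peak=9 T=27/2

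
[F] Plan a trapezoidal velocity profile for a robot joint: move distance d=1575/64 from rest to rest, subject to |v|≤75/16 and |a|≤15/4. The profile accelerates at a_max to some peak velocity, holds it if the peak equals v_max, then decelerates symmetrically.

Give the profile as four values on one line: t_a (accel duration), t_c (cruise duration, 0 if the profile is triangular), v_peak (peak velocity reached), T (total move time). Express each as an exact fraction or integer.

vₘ²/aₘ = (75/16)²/(15/4) = 375/64
1575/64 ≥ 375/64 → trapezoidal
t_a = (75/16)/(15/4) = 5/4; v_peak = 75/16
d_cruise = 1575/64 − 375/64 = 75/4; t_c = (75/4)/(75/16) = 4
T = 2·5/4 + 4 = 13/2

t_a=5/4 t_c=4 v_peak=75/16 T=13/2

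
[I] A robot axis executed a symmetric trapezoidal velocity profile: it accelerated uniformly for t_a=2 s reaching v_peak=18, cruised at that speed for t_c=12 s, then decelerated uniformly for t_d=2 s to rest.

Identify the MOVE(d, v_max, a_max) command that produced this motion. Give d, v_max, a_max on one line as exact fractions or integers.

a_max = 18/2 = 9
d_a = ½·18·2 = 18; d_c = 18·12 = 216
d = 2·18 + 216 = 252
t_c = 12 > 0 → v_max = v_peak = 18

d=252 v_max=18 a_max=9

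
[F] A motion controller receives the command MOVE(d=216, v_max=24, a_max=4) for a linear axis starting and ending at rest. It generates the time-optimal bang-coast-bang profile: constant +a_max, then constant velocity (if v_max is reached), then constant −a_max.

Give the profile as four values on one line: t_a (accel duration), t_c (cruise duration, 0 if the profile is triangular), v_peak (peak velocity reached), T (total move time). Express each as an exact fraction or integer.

v_max²/a_max = 24²/4 = 144
216 ≥ 144 so v_max reached
t_a = 24/4 = 6; v_peak = 24
d_cruise = 216 − 144 = 72; t_c = 72/24 = 3
T = 2·6 + 3 = 15

t_a=6 t_c=3 v_peak=24 T=15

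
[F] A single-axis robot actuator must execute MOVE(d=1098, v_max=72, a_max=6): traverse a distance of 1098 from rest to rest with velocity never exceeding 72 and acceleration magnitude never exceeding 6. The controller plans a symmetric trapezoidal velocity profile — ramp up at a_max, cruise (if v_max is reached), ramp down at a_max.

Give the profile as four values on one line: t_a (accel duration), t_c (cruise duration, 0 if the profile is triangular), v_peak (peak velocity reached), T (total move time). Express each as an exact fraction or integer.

t_a=12 t_c=13/4 v_peak=72 T=109/4

vₘ²/aₘ = 72²/6 = 864
1098 ≥ 864 → trapezoidal
t_a = 72/6 = 12; v_peak = 72
d_cruise = 1098 − 864 = 234; t_c = 234/72 = 13/4
T = 2·12 + 13/4 = 109/4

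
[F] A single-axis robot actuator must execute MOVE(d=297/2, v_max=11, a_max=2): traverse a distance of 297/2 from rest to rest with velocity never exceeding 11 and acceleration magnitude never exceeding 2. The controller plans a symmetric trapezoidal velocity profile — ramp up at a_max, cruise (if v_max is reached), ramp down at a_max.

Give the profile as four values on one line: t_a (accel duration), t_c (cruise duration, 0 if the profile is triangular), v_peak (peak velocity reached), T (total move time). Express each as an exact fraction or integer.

t_a=11/2 t_c=8 v_peak=11 T=19

(v_max)²/a_max = 11²/2 = 121/2
297/2 ≥ 121/2 ⇒ cruise phase
t_a = 11/2; v_peak = 11
d_cruise = 297/2 − 121/2 = 88; t_c = 88/11 = 8
T = 2·11/2 + 8 = 19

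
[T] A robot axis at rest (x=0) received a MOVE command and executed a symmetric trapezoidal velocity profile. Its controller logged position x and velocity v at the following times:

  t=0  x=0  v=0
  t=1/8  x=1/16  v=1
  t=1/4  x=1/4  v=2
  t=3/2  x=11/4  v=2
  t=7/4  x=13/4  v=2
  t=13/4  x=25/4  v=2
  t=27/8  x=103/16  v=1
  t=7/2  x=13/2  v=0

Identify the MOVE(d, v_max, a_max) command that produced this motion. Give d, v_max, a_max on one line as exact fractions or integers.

final state: t=7/2, x=13/2, v=0 → d = 13/2
a_max = (1−0)/(1/8−0) = 8
max v = 2 over t∈[1/4,13/4] → v_max = 2
check: 2·(1/4+3) = 13/2 ✓

d=13/2 v_max=2 a_max=8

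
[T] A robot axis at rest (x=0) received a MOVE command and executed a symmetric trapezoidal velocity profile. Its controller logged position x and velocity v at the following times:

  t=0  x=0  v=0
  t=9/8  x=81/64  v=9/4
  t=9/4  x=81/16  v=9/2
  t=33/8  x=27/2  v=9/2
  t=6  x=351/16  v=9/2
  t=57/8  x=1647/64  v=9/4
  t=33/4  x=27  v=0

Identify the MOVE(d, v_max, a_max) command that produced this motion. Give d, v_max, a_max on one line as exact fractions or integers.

final state: t=33/4, x=27, v=0 → d = 27
a_max = (9/4−0)/(9/8−0) = 2
max v = 9/2 over t∈[9/4,6] → v_max = 9/2
check: 9/2·(9/4+15/4) = 27 ✓

d=27 v_max=9/2 a_max=2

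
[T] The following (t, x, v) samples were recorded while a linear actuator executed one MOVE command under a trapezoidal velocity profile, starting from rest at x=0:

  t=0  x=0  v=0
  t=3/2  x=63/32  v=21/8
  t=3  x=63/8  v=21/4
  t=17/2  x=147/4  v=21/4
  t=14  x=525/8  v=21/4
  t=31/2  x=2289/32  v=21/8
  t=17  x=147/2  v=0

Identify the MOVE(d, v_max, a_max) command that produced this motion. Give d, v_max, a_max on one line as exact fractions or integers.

final state: t=17, x=147/2, v=0 → d = 147/2
a_max = (21/8−0)/(3/2−0) = 7/4
max v = 21/4 over t∈[3,14] → v_max = 21/4
check: 21/4·(3+11) = 147/2 ✓

d=147/2 v_max=21/4 a_max=7/4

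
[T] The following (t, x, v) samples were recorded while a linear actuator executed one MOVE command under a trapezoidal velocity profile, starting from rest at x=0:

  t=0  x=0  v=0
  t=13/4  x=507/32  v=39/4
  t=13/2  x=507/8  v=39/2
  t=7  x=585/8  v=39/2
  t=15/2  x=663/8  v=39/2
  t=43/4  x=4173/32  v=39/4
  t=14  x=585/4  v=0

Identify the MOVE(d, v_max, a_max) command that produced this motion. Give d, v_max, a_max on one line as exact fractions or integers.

d=585/4 v_max=39/2 a_max=3

final state: t=14, x=585/4, v=0 → d = 585/4
a_max = (39/4−0)/(13/4−0) = 3
max v = 39/2 over t∈[13/2,15/2] → v_max = 39/2
check: 39/2·(13/2+1) = 585/4 ✓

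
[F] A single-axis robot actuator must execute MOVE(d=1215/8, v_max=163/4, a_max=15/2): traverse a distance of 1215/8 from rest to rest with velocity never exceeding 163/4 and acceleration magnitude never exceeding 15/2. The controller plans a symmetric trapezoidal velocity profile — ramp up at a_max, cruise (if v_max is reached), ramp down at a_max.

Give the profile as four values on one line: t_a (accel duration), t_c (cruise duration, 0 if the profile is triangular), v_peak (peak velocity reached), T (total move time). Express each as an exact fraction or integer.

t_a=9/2 t_c=0 v_peak=135/4 T=9

(v_max)²/a_max = (163/4)²/(15/2) = 26569/120
1215/8 < 26569/120 ⇒ no cruise
v_peak = √(1215/8·15/2) = √(18225/16) = 135/4
t_a = (135/4)/(15/2) = 9/2; t_c = 0
T = 2·9/2 = 9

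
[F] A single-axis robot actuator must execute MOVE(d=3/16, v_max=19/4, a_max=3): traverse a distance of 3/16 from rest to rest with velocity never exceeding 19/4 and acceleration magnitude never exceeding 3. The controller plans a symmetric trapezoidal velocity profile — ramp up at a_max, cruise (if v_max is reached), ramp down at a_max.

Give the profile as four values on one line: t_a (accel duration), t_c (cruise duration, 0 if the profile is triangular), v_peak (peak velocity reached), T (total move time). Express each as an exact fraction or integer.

vₘ²/aₘ = (19/4)²/3 = 361/48
3/16 < 361/48 so t_c = 0
v_peak = √(3/16·3) = √(9/16) = 3/4
t_a = (3/4)/3 = 1/4; t_c = 0
T = 2·1/4 = 1/2

t_a=1/4 t_c=0 v_peak=3/4 T=1/2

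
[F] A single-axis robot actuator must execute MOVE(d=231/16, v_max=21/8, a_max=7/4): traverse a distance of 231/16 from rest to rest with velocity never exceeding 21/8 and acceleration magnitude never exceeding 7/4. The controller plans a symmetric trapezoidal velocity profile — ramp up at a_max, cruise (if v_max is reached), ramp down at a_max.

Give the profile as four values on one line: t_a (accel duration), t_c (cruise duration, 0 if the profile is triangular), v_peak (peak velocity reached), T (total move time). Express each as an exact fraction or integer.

t_a=3/2 t_c=4 v_peak=21/8 T=7

(v_max)²/a_max = (21/8)²/(7/4) = 63/16
231/16 ≥ 63/16 so v_max reached
t_a = (21/8)/(7/4) = 3/2; v_peak = 21/8
d_cruise = 231/16 − 63/16 = 21/2; t_c = (21/2)/(21/8) = 4
T = 2·3/2 + 4 = 7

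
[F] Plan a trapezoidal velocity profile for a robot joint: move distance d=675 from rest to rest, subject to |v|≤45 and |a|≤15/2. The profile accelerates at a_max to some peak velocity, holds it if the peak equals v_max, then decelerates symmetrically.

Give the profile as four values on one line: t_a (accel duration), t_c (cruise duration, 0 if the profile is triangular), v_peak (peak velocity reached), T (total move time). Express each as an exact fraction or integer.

vₘ²/aₘ = 45²/(15/2) = 270
675 ≥ 270 so v_max reached
t_a = 45/(15/2) = 6; v_peak = 45
d_cruise = 675 − 270 = 405; t_c = 405/45 = 9
T = 2·6 + 9 = 21

t_a=6 t_c=9 v_peak=45 T=21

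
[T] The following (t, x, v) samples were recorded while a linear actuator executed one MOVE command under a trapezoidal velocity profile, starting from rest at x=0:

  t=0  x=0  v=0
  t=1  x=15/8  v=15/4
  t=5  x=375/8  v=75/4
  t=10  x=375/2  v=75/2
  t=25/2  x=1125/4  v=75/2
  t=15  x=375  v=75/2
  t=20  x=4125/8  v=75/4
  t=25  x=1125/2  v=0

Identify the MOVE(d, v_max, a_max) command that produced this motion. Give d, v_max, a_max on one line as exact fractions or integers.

d=1125/2 v_max=75/2 a_max=15/4

final state: t=25, x=1125/2, v=0 → d = 1125/2
a_max = (15/4−0)/(1−0) = 15/4
max v = 75/2 over t∈[10,15] → v_max = 75/2
check: 75/2·(10+5) = 1125/2 ✓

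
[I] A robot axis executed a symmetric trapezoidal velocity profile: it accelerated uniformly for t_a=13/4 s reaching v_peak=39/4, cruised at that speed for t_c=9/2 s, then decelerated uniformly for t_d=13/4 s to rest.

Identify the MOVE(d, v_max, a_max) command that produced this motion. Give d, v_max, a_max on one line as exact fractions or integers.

a_max = (39/4)/(13/4) = 3
d_a = ½·39/4·13/4 = 507/32; d_c = 39/4·9/2 = 351/8
d = 2·507/32 + 351/8 = 1209/16
t_c = 9/2 > 0 ⇒ limit active, v_max = 39/4

d=1209/16 v_max=39/4 a_max=3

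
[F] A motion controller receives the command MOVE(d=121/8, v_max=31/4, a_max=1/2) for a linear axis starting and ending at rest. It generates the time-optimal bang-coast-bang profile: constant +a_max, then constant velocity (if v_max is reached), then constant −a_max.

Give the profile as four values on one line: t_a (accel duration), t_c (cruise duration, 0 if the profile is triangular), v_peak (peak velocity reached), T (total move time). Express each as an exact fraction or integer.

vₘ²/aₘ = (31/4)²/(1/2) = 961/8
121/8 < 961/8 so t_c = 0
v_peak = √(121/8·1/2) = √(121/16) = 11/4
t_a = (11/4)/(1/2) = 11/2; t_c = 0
T = 2·11/2 = 11

t_a=11/2 t_c=0 v_peak=11/4 T=11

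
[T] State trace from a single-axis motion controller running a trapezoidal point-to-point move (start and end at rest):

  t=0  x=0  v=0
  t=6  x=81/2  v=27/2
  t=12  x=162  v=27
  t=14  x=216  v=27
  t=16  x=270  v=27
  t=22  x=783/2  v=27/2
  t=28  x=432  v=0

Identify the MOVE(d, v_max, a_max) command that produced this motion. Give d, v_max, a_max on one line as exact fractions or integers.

d=432 v_max=27 a_max=9/4

final state: t=28, x=432, v=0 → d = 432
a_max = (27/2−0)/(6−0) = 9/4
max v = 27 over t∈[12,16] → v_max = 27
check: 27·(12+4) = 432 ✓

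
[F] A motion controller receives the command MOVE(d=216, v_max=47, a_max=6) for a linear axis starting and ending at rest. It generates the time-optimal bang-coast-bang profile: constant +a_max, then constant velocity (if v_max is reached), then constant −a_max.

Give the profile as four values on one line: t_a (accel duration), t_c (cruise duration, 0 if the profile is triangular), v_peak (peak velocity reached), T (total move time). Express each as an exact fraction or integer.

vₘ²/aₘ = 47²/6 = 2209/6
216 < 2209/6 → triangular
v_peak = √(216·6) = √1296 = 36
t_a = 36/6 = 6; t_c = 0
T = 2·6 = 12

t_a=6 t_c=0 v_peak=36 T=12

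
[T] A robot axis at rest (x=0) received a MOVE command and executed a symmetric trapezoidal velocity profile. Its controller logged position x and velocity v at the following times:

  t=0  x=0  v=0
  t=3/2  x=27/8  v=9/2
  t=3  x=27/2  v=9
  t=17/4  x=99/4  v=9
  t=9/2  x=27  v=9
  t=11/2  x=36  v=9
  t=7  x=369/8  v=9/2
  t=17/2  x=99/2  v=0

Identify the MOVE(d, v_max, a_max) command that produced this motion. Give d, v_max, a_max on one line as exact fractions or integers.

d=99/2 v_max=9 a_max=3

final state: t=17/2, x=99/2, v=0 → d = 99/2
a_max = (9/2−0)/(3/2−0) = 3
max v = 9 over t∈[3,11/2] → v_max = 9
check: 9·(3+5/2) = 99/2 ✓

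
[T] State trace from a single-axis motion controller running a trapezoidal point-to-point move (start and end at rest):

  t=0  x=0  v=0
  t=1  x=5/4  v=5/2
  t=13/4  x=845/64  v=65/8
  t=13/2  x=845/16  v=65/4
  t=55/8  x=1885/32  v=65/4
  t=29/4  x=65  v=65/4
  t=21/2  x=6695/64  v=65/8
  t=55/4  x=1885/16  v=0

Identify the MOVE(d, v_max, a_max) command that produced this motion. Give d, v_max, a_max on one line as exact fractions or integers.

final state: t=55/4, x=1885/16, v=0 → d = 1885/16
a_max = (5/2−0)/(1−0) = 5/2
max v = 65/4 over t∈[13/2,29/4] → v_max = 65/4
check: 65/4·(13/2+3/4) = 1885/16 ✓

d=1885/16 v_max=65/4 a_max=5/2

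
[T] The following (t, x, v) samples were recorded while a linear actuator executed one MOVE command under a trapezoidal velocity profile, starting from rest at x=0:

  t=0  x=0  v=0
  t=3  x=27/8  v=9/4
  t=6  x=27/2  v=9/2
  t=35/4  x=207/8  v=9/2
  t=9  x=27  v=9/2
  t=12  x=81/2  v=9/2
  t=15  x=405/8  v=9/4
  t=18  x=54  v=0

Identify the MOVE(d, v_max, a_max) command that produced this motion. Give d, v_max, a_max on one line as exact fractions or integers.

d=54 v_max=9/2 a_max=3/4

final state: t=18, x=54, v=0 → d = 54
a_max = (9/4−0)/(3−0) = 3/4
max v = 9/2 over t∈[6,12] → v_max = 9/2
check: 9/2·(6+6) = 54 ✓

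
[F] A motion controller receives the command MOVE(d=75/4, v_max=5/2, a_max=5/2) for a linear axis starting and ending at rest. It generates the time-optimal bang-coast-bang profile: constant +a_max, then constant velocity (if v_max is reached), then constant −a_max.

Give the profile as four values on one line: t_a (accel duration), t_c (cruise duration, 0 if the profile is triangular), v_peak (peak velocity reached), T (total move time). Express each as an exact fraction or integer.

t_a=1 t_c=13/2 v_peak=5/2 T=17/2

(v_max)²/a_max = (5/2)²/(5/2) = 5/2
75/4 ≥ 5/2 ⇒ cruise phase
t_a = (5/2)/(5/2) = 1; v_peak = 5/2
d_cruise = 75/4 − 5/2 = 65/4; t_c = (65/4)/(5/2) = 13/2
T = 2·1 + 13/2 = 17/2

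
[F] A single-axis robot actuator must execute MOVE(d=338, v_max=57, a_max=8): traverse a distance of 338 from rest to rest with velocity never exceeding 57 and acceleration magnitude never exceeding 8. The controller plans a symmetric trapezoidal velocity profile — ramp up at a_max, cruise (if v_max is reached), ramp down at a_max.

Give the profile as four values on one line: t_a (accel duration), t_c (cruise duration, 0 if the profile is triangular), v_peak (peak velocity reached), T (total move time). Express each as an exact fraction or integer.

vₘ²/aₘ = 57²/8 = 3249/8
338 < 3249/8 → triangular
v_peak = √(338·8) = √2704 = 52
t_a = 52/8 = 13/2; t_c = 0
T = 2·13/2 = 13

t_a=13/2 t_c=0 v_peak=52 T=13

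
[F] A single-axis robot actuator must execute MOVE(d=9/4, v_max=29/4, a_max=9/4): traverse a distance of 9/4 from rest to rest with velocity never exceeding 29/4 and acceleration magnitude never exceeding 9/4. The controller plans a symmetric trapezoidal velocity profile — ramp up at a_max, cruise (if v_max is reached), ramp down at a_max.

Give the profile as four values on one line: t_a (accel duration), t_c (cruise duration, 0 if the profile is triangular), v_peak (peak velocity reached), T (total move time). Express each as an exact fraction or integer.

v_max²/a_max = (29/4)²/(9/4) = 841/36
9/4 < 841/36 → triangular
v_peak = √(9/4·9/4) = √(81/16) = 9/4
t_a = (9/4)/(9/4) = 1; t_c = 0
T = 2·1 = 2

t_a=1 t_c=0 v_peak=9/4 T=2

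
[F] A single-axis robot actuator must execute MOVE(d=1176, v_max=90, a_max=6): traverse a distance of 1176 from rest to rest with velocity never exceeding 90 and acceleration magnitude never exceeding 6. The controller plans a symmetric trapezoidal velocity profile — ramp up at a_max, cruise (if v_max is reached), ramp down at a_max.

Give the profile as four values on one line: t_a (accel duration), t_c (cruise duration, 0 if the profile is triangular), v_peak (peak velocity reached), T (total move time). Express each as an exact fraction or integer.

t_a=14 t_c=0 v_peak=84 T=28

(v_max)²/a_max = 90²/6 = 1350
1176 < 1350 → triangular
v_peak = √(1176·6) = √7056 = 84
t_a = 84/6 = 14; t_c = 0
T = 2·14 = 28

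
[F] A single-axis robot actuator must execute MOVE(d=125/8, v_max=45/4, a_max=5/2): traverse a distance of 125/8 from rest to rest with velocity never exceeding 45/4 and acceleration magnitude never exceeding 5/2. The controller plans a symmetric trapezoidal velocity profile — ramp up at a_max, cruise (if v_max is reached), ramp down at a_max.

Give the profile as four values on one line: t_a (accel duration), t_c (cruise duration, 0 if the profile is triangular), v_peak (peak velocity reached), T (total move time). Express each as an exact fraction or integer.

(v_max)²/a_max = (45/4)²/(5/2) = 405/8
125/8 < 405/8 so t_c = 0
v_peak = √(125/8·5/2) = √(625/16) = 25/4
t_a = (25/4)/(5/2) = 5/2; t_c = 0
T = 2·5/2 = 5

t_a=5/2 t_c=0 v_peak=25/4 T=5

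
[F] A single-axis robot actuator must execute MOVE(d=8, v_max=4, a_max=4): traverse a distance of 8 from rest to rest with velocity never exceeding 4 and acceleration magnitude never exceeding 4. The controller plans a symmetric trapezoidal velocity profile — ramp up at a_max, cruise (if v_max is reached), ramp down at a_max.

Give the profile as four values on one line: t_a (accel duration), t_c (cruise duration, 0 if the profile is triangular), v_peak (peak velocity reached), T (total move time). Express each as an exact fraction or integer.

t_a=1 t_c=1 v_peak=4 T=3

(v_max)²/a_max = 4²/4 = 4
8 ≥ 4 so v_max reached
t_a = 4/4 = 1; v_peak = 4
d_cruise = 8 − 4 = 4; t_c = 4/4 = 1
T = 2·1 + 1 = 3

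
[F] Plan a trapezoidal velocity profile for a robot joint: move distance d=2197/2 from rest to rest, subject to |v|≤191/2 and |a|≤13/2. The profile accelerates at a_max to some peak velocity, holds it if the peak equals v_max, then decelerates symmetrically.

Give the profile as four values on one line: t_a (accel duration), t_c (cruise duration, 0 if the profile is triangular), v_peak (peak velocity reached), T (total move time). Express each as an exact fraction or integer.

t_a=13 t_c=0 v_peak=169/2 T=26

v_max²/a_max = (191/2)²/(13/2) = 36481/26
2197/2 < 36481/26 → triangular
v_peak = √(2197/2·13/2) = √(28561/4) = 169/2
t_a = (169/2)/(13/2) = 13; t_c = 0
T = 2·13 = 26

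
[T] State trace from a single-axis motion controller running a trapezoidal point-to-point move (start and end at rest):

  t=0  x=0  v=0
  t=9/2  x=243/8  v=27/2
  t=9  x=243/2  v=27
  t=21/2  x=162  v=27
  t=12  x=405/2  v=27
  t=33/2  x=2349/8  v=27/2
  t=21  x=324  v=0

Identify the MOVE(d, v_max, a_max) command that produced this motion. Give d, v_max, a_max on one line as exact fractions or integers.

final state: t=21, x=324, v=0 → d = 324
a_max = (27/2−0)/(9/2−0) = 3
max v = 27 over t∈[9,12] → v_max = 27
check: 27·(9+3) = 324 ✓

d=324 v_max=27 a_max=3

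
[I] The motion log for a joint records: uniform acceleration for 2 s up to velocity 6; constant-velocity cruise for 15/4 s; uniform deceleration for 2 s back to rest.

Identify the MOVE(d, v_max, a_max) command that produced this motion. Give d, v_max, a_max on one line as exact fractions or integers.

a_max = 6/2 = 3
d_a = ½·6·2 = 6; d_c = 6·15/4 = 45/2
d = 2·6 + 45/2 = 69/2
t_c = 15/4 > 0 so v_max = 6

d=69/2 v_max=6 a_max=3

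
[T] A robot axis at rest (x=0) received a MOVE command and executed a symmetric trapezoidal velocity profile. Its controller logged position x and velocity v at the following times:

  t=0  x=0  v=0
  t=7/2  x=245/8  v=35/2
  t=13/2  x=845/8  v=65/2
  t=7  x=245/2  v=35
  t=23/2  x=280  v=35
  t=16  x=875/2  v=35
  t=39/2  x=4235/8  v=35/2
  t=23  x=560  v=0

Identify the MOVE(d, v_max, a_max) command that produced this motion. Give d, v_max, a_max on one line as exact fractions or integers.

final state: t=23, x=560, v=0 → d = 560
a_max = (35/2−0)/(7/2−0) = 5
max v = 35 over t∈[7,16] → v_max = 35
check: 35·(7+9) = 560 ✓

d=560 v_max=35 a_max=5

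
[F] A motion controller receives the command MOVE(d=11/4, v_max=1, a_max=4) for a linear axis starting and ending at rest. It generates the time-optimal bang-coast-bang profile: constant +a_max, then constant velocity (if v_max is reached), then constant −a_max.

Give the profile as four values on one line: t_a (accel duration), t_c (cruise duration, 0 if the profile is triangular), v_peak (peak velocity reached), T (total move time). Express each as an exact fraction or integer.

t_a=1/4 t_c=5/2 v_peak=1 T=3

(v_max)²/a_max = 1²/4 = 1/4
11/4 ≥ 1/4 ⇒ cruise phase
t_a = 1/4; v_peak = 1
d_cruise = 11/4 − 1/4 = 5/2; t_c = (5/2)/1 = 5/2
T = 2·1/4 + 5/2 = 3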